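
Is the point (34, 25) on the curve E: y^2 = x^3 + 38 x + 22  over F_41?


Check whether y^2 = x^3 + 38 x + 22 (mod 41) for (x, y) = (34, 25).
LHS: y^2 = 25^2 mod 41 = 10
RHS: x^3 + 38 x + 22 = 34^3 + 38*34 + 22 mod 41 = 28
LHS != RHS

No, not on the curve


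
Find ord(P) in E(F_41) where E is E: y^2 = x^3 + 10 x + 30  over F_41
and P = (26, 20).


Compute successive multiples of P until we hit O:
  1P = (26, 20)
  2P = (10, 8)
  3P = (3, 28)
  4P = (37, 7)
  5P = (37, 34)
  6P = (3, 13)
  7P = (10, 33)
  8P = (26, 21)
  ... (continuing to 9P)
  9P = O

ord(P) = 9


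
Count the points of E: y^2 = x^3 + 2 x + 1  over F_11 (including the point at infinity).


For each x in F_11, count y with y^2 = x^3 + 2 x + 1 mod 11:
  x = 0: RHS = 1, y in [1, 10]  -> 2 point(s)
  x = 1: RHS = 4, y in [2, 9]  -> 2 point(s)
  x = 3: RHS = 1, y in [1, 10]  -> 2 point(s)
  x = 5: RHS = 4, y in [2, 9]  -> 2 point(s)
  x = 6: RHS = 9, y in [3, 8]  -> 2 point(s)
  x = 8: RHS = 1, y in [1, 10]  -> 2 point(s)
  x = 9: RHS = 0, y in [0]  -> 1 point(s)
  x = 10: RHS = 9, y in [3, 8]  -> 2 point(s)
Affine points: 15. Add the point at infinity: total = 16.

#E(F_11) = 16


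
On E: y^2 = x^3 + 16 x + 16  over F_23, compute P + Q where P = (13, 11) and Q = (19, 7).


P != Q, so use the chord formula.
s = (y2 - y1) / (x2 - x1) = (19) / (6) mod 23 = 7
x3 = s^2 - x1 - x2 mod 23 = 7^2 - 13 - 19 = 17
y3 = s (x1 - x3) - y1 mod 23 = 7 * (13 - 17) - 11 = 7

P + Q = (17, 7)


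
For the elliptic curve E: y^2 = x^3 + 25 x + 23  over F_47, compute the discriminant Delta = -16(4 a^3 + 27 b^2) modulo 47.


4 a^3 + 27 b^2 = 4*25^3 + 27*23^2 = 62500 + 14283 = 76783
Delta = -16 * (76783) = -1228528
Delta mod 47 = 5

Delta = 5 (mod 47)


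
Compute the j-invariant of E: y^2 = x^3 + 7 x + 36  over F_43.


Delta = -16(4 a^3 + 27 b^2) mod 43 = 9
-1728 * (4 a)^3 = -1728 * (4*7)^3 mod 43 = 39
j = 39 * 9^(-1) mod 43 = 33

j = 33 (mod 43)


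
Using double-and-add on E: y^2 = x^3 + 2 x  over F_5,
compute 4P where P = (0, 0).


k = 4 = 100_2 (binary, LSB first: 001)
Double-and-add from P = (0, 0):
  bit 0 = 0: acc unchanged = O
  bit 1 = 0: acc unchanged = O
  bit 2 = 1: acc = O + O = O

4P = O


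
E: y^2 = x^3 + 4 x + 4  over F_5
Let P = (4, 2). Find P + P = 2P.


Doubling: s = (3 x1^2 + a) / (2 y1)
s = (3*4^2 + 4) / (2*2) mod 5 = 3
x3 = s^2 - 2 x1 mod 5 = 3^2 - 2*4 = 1
y3 = s (x1 - x3) - y1 mod 5 = 3 * (4 - 1) - 2 = 2

2P = (1, 2)


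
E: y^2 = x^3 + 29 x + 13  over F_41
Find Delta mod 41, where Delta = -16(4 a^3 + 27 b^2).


4 a^3 + 27 b^2 = 4*29^3 + 27*13^2 = 97556 + 4563 = 102119
Delta = -16 * (102119) = -1633904
Delta mod 41 = 28

Delta = 28 (mod 41)


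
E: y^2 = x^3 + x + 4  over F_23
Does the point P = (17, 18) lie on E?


Check whether y^2 = x^3 + 1 x + 4 (mod 23) for (x, y) = (17, 18).
LHS: y^2 = 18^2 mod 23 = 2
RHS: x^3 + 1 x + 4 = 17^3 + 1*17 + 4 mod 23 = 12
LHS != RHS

No, not on the curve


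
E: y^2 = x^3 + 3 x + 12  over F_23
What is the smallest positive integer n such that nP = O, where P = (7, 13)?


Compute successive multiples of P until we hit O:
  1P = (7, 13)
  2P = (2, 7)
  3P = (9, 3)
  4P = (9, 20)
  5P = (2, 16)
  6P = (7, 10)
  7P = O

ord(P) = 7


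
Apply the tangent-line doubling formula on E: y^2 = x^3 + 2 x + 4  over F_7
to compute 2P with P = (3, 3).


Doubling: s = (3 x1^2 + a) / (2 y1)
s = (3*3^2 + 2) / (2*3) mod 7 = 6
x3 = s^2 - 2 x1 mod 7 = 6^2 - 2*3 = 2
y3 = s (x1 - x3) - y1 mod 7 = 6 * (3 - 2) - 3 = 3

2P = (2, 3)


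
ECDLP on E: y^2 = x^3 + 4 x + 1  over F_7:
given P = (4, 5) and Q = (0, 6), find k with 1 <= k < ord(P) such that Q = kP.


Enumerate multiples of P until we hit Q = (0, 6):
  1P = (4, 5)
  2P = (0, 6)
Match found at i = 2.

k = 2


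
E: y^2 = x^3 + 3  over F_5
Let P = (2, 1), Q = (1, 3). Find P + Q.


P != Q, so use the chord formula.
s = (y2 - y1) / (x2 - x1) = (2) / (4) mod 5 = 3
x3 = s^2 - x1 - x2 mod 5 = 3^2 - 2 - 1 = 1
y3 = s (x1 - x3) - y1 mod 5 = 3 * (2 - 1) - 1 = 2

P + Q = (1, 2)


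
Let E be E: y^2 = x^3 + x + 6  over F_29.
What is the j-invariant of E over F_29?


Delta = -16(4 a^3 + 27 b^2) mod 29 = 15
-1728 * (4 a)^3 = -1728 * (4*1)^3 mod 29 = 14
j = 14 * 15^(-1) mod 29 = 28

j = 28 (mod 29)


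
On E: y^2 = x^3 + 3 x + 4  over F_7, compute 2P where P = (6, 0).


k = 2 = 10_2 (binary, LSB first: 01)
Double-and-add from P = (6, 0):
  bit 0 = 0: acc unchanged = O
  bit 1 = 1: acc = O + O = O

2P = O


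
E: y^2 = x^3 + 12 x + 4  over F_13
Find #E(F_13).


For each x in F_13, count y with y^2 = x^3 + 12 x + 4 mod 13:
  x = 0: RHS = 4, y in [2, 11]  -> 2 point(s)
  x = 1: RHS = 4, y in [2, 11]  -> 2 point(s)
  x = 2: RHS = 10, y in [6, 7]  -> 2 point(s)
  x = 4: RHS = 12, y in [5, 8]  -> 2 point(s)
  x = 8: RHS = 1, y in [1, 12]  -> 2 point(s)
  x = 9: RHS = 9, y in [3, 10]  -> 2 point(s)
  x = 12: RHS = 4, y in [2, 11]  -> 2 point(s)
Affine points: 14. Add the point at infinity: total = 15.

#E(F_13) = 15


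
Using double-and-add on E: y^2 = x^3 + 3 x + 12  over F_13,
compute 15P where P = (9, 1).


k = 15 = 1111_2 (binary, LSB first: 1111)
Double-and-add from P = (9, 1):
  bit 0 = 1: acc = O + (9, 1) = (9, 1)
  bit 1 = 1: acc = (9, 1) + (5, 10) = (0, 8)
  bit 2 = 1: acc = (0, 8) + (3, 3) = (7, 8)
  bit 3 = 1: acc = (7, 8) + (6, 8) = (0, 5)

15P = (0, 5)


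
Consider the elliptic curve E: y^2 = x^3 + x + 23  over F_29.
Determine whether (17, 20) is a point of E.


Check whether y^2 = x^3 + 1 x + 23 (mod 29) for (x, y) = (17, 20).
LHS: y^2 = 20^2 mod 29 = 23
RHS: x^3 + 1 x + 23 = 17^3 + 1*17 + 23 mod 29 = 23
LHS = RHS

Yes, on the curve


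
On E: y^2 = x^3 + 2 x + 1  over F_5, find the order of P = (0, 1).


Compute successive multiples of P until we hit O:
  1P = (0, 1)
  2P = (1, 3)
  3P = (3, 3)
  4P = (3, 2)
  5P = (1, 2)
  6P = (0, 4)
  7P = O

ord(P) = 7


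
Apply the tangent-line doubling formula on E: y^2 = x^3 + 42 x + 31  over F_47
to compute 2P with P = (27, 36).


Doubling: s = (3 x1^2 + a) / (2 y1)
s = (3*27^2 + 42) / (2*36) mod 47 = 29
x3 = s^2 - 2 x1 mod 47 = 29^2 - 2*27 = 35
y3 = s (x1 - x3) - y1 mod 47 = 29 * (27 - 35) - 36 = 14

2P = (35, 14)


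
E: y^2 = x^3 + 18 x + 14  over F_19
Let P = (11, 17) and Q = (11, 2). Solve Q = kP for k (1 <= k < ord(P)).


Enumerate multiples of P until we hit Q = (11, 2):
  1P = (11, 17)
  2P = (3, 0)
  3P = (11, 2)
Match found at i = 3.

k = 3


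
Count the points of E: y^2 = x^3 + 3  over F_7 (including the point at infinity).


For each x in F_7, count y with y^2 = x^3 + 0 x + 3 mod 7:
  x = 1: RHS = 4, y in [2, 5]  -> 2 point(s)
  x = 2: RHS = 4, y in [2, 5]  -> 2 point(s)
  x = 3: RHS = 2, y in [3, 4]  -> 2 point(s)
  x = 4: RHS = 4, y in [2, 5]  -> 2 point(s)
  x = 5: RHS = 2, y in [3, 4]  -> 2 point(s)
  x = 6: RHS = 2, y in [3, 4]  -> 2 point(s)
Affine points: 12. Add the point at infinity: total = 13.

#E(F_7) = 13


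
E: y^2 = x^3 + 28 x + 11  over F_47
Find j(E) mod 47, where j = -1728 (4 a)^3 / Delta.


Delta = -16(4 a^3 + 27 b^2) mod 47 = 35
-1728 * (4 a)^3 = -1728 * (4*28)^3 mod 47 = 44
j = 44 * 35^(-1) mod 47 = 12

j = 12 (mod 47)


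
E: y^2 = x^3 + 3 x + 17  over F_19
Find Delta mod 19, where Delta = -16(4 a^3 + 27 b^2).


4 a^3 + 27 b^2 = 4*3^3 + 27*17^2 = 108 + 7803 = 7911
Delta = -16 * (7911) = -126576
Delta mod 19 = 2

Delta = 2 (mod 19)


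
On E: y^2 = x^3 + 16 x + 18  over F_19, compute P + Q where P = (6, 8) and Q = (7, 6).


P != Q, so use the chord formula.
s = (y2 - y1) / (x2 - x1) = (17) / (1) mod 19 = 17
x3 = s^2 - x1 - x2 mod 19 = 17^2 - 6 - 7 = 10
y3 = s (x1 - x3) - y1 mod 19 = 17 * (6 - 10) - 8 = 0

P + Q = (10, 0)


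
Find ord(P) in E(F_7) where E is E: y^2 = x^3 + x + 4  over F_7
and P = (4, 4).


Compute successive multiples of P until we hit O:
  1P = (4, 4)
  2P = (6, 3)
  3P = (6, 4)
  4P = (4, 3)
  5P = O

ord(P) = 5


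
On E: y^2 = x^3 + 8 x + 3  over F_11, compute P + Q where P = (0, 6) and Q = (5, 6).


P != Q, so use the chord formula.
s = (y2 - y1) / (x2 - x1) = (0) / (5) mod 11 = 0
x3 = s^2 - x1 - x2 mod 11 = 0^2 - 0 - 5 = 6
y3 = s (x1 - x3) - y1 mod 11 = 0 * (0 - 6) - 6 = 5

P + Q = (6, 5)


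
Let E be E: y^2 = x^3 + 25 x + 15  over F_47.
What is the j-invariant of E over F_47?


Delta = -16(4 a^3 + 27 b^2) mod 47 = 15
-1728 * (4 a)^3 = -1728 * (4*25)^3 mod 47 = 26
j = 26 * 15^(-1) mod 47 = 8

j = 8 (mod 47)


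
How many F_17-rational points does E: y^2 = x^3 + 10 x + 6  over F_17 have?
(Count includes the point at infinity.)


For each x in F_17, count y with y^2 = x^3 + 10 x + 6 mod 17:
  x = 1: RHS = 0, y in [0]  -> 1 point(s)
  x = 2: RHS = 0, y in [0]  -> 1 point(s)
  x = 4: RHS = 8, y in [5, 12]  -> 2 point(s)
  x = 9: RHS = 9, y in [3, 14]  -> 2 point(s)
  x = 10: RHS = 1, y in [1, 16]  -> 2 point(s)
  x = 11: RHS = 2, y in [6, 11]  -> 2 point(s)
  x = 12: RHS = 1, y in [1, 16]  -> 2 point(s)
  x = 13: RHS = 4, y in [2, 15]  -> 2 point(s)
  x = 14: RHS = 0, y in [0]  -> 1 point(s)
Affine points: 15. Add the point at infinity: total = 16.

#E(F_17) = 16


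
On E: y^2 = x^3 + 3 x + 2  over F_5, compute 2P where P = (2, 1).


Doubling: s = (3 x1^2 + a) / (2 y1)
s = (3*2^2 + 3) / (2*1) mod 5 = 0
x3 = s^2 - 2 x1 mod 5 = 0^2 - 2*2 = 1
y3 = s (x1 - x3) - y1 mod 5 = 0 * (2 - 1) - 1 = 4

2P = (1, 4)


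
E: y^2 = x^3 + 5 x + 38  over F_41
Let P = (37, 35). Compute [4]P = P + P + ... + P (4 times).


k = 4 = 100_2 (binary, LSB first: 001)
Double-and-add from P = (37, 35):
  bit 0 = 0: acc unchanged = O
  bit 1 = 0: acc unchanged = O
  bit 2 = 1: acc = O + (28, 21) = (28, 21)

4P = (28, 21)


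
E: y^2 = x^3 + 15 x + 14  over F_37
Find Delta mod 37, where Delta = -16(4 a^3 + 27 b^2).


4 a^3 + 27 b^2 = 4*15^3 + 27*14^2 = 13500 + 5292 = 18792
Delta = -16 * (18792) = -300672
Delta mod 37 = 27

Delta = 27 (mod 37)


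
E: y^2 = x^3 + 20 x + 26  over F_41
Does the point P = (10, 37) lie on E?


Check whether y^2 = x^3 + 20 x + 26 (mod 41) for (x, y) = (10, 37).
LHS: y^2 = 37^2 mod 41 = 16
RHS: x^3 + 20 x + 26 = 10^3 + 20*10 + 26 mod 41 = 37
LHS != RHS

No, not on the curve


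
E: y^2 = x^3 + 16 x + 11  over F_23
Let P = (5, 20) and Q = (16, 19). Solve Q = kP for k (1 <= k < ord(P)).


Enumerate multiples of P until we hit Q = (16, 19):
  1P = (5, 20)
  2P = (6, 22)
  3P = (16, 4)
  4P = (14, 14)
  5P = (7, 12)
  6P = (4, 22)
  7P = (18, 6)
  8P = (13, 1)
  9P = (11, 0)
  10P = (13, 22)
  11P = (18, 17)
  12P = (4, 1)
  13P = (7, 11)
  14P = (14, 9)
  15P = (16, 19)
Match found at i = 15.

k = 15


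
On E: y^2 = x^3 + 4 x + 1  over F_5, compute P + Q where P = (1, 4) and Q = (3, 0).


P != Q, so use the chord formula.
s = (y2 - y1) / (x2 - x1) = (1) / (2) mod 5 = 3
x3 = s^2 - x1 - x2 mod 5 = 3^2 - 1 - 3 = 0
y3 = s (x1 - x3) - y1 mod 5 = 3 * (1 - 0) - 4 = 4

P + Q = (0, 4)


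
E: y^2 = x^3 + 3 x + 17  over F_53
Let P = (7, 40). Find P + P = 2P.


Doubling: s = (3 x1^2 + a) / (2 y1)
s = (3*7^2 + 3) / (2*40) mod 53 = 35
x3 = s^2 - 2 x1 mod 53 = 35^2 - 2*7 = 45
y3 = s (x1 - x3) - y1 mod 53 = 35 * (7 - 45) - 40 = 8

2P = (45, 8)


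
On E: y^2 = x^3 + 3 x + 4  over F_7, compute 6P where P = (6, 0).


k = 6 = 110_2 (binary, LSB first: 011)
Double-and-add from P = (6, 0):
  bit 0 = 0: acc unchanged = O
  bit 1 = 1: acc = O + O = O
  bit 2 = 1: acc = O + O = O

6P = O


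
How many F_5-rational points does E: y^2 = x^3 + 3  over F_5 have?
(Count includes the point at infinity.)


For each x in F_5, count y with y^2 = x^3 + 0 x + 3 mod 5:
  x = 1: RHS = 4, y in [2, 3]  -> 2 point(s)
  x = 2: RHS = 1, y in [1, 4]  -> 2 point(s)
  x = 3: RHS = 0, y in [0]  -> 1 point(s)
Affine points: 5. Add the point at infinity: total = 6.

#E(F_5) = 6


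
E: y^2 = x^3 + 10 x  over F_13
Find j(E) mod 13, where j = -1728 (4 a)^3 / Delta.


Delta = -16(4 a^3 + 27 b^2) mod 13 = 12
-1728 * (4 a)^3 = -1728 * (4*10)^3 mod 13 = 1
j = 1 * 12^(-1) mod 13 = 12

j = 12 (mod 13)


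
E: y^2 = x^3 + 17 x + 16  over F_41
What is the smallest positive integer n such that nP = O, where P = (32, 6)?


Compute successive multiples of P until we hit O:
  1P = (32, 6)
  2P = (0, 4)
  3P = (5, 29)
  4P = (9, 23)
  5P = (20, 19)
  6P = (40, 30)
  7P = (19, 33)
  8P = (21, 9)
  ... (continuing to 35P)
  35P = O

ord(P) = 35


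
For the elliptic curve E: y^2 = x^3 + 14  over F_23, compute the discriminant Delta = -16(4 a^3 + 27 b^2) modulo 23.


4 a^3 + 27 b^2 = 4*0^3 + 27*14^2 = 0 + 5292 = 5292
Delta = -16 * (5292) = -84672
Delta mod 23 = 14

Delta = 14 (mod 23)


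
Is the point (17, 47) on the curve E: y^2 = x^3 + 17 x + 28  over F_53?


Check whether y^2 = x^3 + 17 x + 28 (mod 53) for (x, y) = (17, 47).
LHS: y^2 = 47^2 mod 53 = 36
RHS: x^3 + 17 x + 28 = 17^3 + 17*17 + 28 mod 53 = 36
LHS = RHS

Yes, on the curve


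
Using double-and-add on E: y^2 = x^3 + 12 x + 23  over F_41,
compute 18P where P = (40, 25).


k = 18 = 10010_2 (binary, LSB first: 01001)
Double-and-add from P = (40, 25):
  bit 0 = 0: acc unchanged = O
  bit 1 = 1: acc = O + (23, 17) = (23, 17)
  bit 2 = 0: acc unchanged = (23, 17)
  bit 3 = 0: acc unchanged = (23, 17)
  bit 4 = 1: acc = (23, 17) + (9, 9) = (11, 25)

18P = (11, 25)


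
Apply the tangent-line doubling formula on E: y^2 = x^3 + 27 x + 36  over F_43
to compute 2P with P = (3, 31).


Doubling: s = (3 x1^2 + a) / (2 y1)
s = (3*3^2 + 27) / (2*31) mod 43 = 30
x3 = s^2 - 2 x1 mod 43 = 30^2 - 2*3 = 34
y3 = s (x1 - x3) - y1 mod 43 = 30 * (3 - 34) - 31 = 28

2P = (34, 28)


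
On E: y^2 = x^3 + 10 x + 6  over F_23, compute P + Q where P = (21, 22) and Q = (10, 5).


P != Q, so use the chord formula.
s = (y2 - y1) / (x2 - x1) = (6) / (12) mod 23 = 12
x3 = s^2 - x1 - x2 mod 23 = 12^2 - 21 - 10 = 21
y3 = s (x1 - x3) - y1 mod 23 = 12 * (21 - 21) - 22 = 1

P + Q = (21, 1)


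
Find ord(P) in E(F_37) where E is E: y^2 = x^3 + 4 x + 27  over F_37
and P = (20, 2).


Compute successive multiples of P until we hit O:
  1P = (20, 2)
  2P = (22, 25)
  3P = (7, 18)
  4P = (31, 3)
  5P = (12, 29)
  6P = (32, 20)
  7P = (15, 24)
  8P = (11, 25)
  ... (continuing to 41P)
  41P = O

ord(P) = 41


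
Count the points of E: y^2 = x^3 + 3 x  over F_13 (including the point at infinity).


For each x in F_13, count y with y^2 = x^3 + 3 x + 0 mod 13:
  x = 0: RHS = 0, y in [0]  -> 1 point(s)
  x = 1: RHS = 4, y in [2, 11]  -> 2 point(s)
  x = 2: RHS = 1, y in [1, 12]  -> 2 point(s)
  x = 3: RHS = 10, y in [6, 7]  -> 2 point(s)
  x = 5: RHS = 10, y in [6, 7]  -> 2 point(s)
  x = 6: RHS = 0, y in [0]  -> 1 point(s)
  x = 7: RHS = 0, y in [0]  -> 1 point(s)
  x = 8: RHS = 3, y in [4, 9]  -> 2 point(s)
  x = 10: RHS = 3, y in [4, 9]  -> 2 point(s)
  x = 11: RHS = 12, y in [5, 8]  -> 2 point(s)
  x = 12: RHS = 9, y in [3, 10]  -> 2 point(s)
Affine points: 19. Add the point at infinity: total = 20.

#E(F_13) = 20


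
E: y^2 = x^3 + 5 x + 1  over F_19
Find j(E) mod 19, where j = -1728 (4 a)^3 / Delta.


Delta = -16(4 a^3 + 27 b^2) mod 19 = 4
-1728 * (4 a)^3 = -1728 * (4*5)^3 mod 19 = 1
j = 1 * 4^(-1) mod 19 = 5

j = 5 (mod 19)


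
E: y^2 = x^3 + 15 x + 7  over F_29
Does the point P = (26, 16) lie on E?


Check whether y^2 = x^3 + 15 x + 7 (mod 29) for (x, y) = (26, 16).
LHS: y^2 = 16^2 mod 29 = 24
RHS: x^3 + 15 x + 7 = 26^3 + 15*26 + 7 mod 29 = 22
LHS != RHS

No, not on the curve


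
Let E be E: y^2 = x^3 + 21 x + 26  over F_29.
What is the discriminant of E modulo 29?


4 a^3 + 27 b^2 = 4*21^3 + 27*26^2 = 37044 + 18252 = 55296
Delta = -16 * (55296) = -884736
Delta mod 29 = 25

Delta = 25 (mod 29)


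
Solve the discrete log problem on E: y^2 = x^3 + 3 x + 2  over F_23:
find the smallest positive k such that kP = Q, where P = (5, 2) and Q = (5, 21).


Enumerate multiples of P until we hit Q = (5, 21):
  1P = (5, 2)
  2P = (8, 20)
  3P = (0, 5)
  4P = (11, 20)
  5P = (16, 11)
  6P = (4, 3)
  7P = (15, 8)
  8P = (19, 8)
  9P = (2, 19)
  10P = (20, 14)
  11P = (6, 11)
  12P = (1, 11)
  13P = (12, 8)
  14P = (18, 0)
  15P = (12, 15)
  16P = (1, 12)
  17P = (6, 12)
  18P = (20, 9)
  19P = (2, 4)
  20P = (19, 15)
  21P = (15, 15)
  22P = (4, 20)
  23P = (16, 12)
  24P = (11, 3)
  25P = (0, 18)
  26P = (8, 3)
  27P = (5, 21)
Match found at i = 27.

k = 27


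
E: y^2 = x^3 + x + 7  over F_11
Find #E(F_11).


For each x in F_11, count y with y^2 = x^3 + 1 x + 7 mod 11:
  x = 1: RHS = 9, y in [3, 8]  -> 2 point(s)
  x = 3: RHS = 4, y in [2, 9]  -> 2 point(s)
  x = 4: RHS = 9, y in [3, 8]  -> 2 point(s)
  x = 5: RHS = 5, y in [4, 7]  -> 2 point(s)
  x = 6: RHS = 9, y in [3, 8]  -> 2 point(s)
  x = 7: RHS = 5, y in [4, 7]  -> 2 point(s)
  x = 10: RHS = 5, y in [4, 7]  -> 2 point(s)
Affine points: 14. Add the point at infinity: total = 15.

#E(F_11) = 15


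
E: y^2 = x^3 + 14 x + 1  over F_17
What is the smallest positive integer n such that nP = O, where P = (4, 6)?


Compute successive multiples of P until we hit O:
  1P = (4, 6)
  2P = (5, 3)
  3P = (0, 16)
  4P = (15, 13)
  5P = (14, 0)
  6P = (15, 4)
  7P = (0, 1)
  8P = (5, 14)
  ... (continuing to 10P)
  10P = O

ord(P) = 10


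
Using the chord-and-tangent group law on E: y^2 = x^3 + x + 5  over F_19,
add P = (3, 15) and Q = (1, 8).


P != Q, so use the chord formula.
s = (y2 - y1) / (x2 - x1) = (12) / (17) mod 19 = 13
x3 = s^2 - x1 - x2 mod 19 = 13^2 - 3 - 1 = 13
y3 = s (x1 - x3) - y1 mod 19 = 13 * (3 - 13) - 15 = 7

P + Q = (13, 7)


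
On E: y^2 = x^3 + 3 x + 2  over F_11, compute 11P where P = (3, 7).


k = 11 = 1011_2 (binary, LSB first: 1101)
Double-and-add from P = (3, 7):
  bit 0 = 1: acc = O + (3, 7) = (3, 7)
  bit 1 = 1: acc = (3, 7) + (6, 7) = (2, 4)
  bit 2 = 0: acc unchanged = (2, 4)
  bit 3 = 1: acc = (2, 4) + (7, 5) = (6, 4)

11P = (6, 4)


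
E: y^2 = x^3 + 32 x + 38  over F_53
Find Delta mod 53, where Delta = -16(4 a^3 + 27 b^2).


4 a^3 + 27 b^2 = 4*32^3 + 27*38^2 = 131072 + 38988 = 170060
Delta = -16 * (170060) = -2720960
Delta mod 53 = 7

Delta = 7 (mod 53)


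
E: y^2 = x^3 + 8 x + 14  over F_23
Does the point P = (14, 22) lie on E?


Check whether y^2 = x^3 + 8 x + 14 (mod 23) for (x, y) = (14, 22).
LHS: y^2 = 22^2 mod 23 = 1
RHS: x^3 + 8 x + 14 = 14^3 + 8*14 + 14 mod 23 = 18
LHS != RHS

No, not on the curve


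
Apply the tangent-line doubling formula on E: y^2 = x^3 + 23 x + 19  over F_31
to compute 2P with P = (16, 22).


Doubling: s = (3 x1^2 + a) / (2 y1)
s = (3*16^2 + 23) / (2*22) mod 31 = 6
x3 = s^2 - 2 x1 mod 31 = 6^2 - 2*16 = 4
y3 = s (x1 - x3) - y1 mod 31 = 6 * (16 - 4) - 22 = 19

2P = (4, 19)


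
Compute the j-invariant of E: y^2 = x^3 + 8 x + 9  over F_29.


Delta = -16(4 a^3 + 27 b^2) mod 29 = 13
-1728 * (4 a)^3 = -1728 * (4*8)^3 mod 29 = 5
j = 5 * 13^(-1) mod 29 = 16

j = 16 (mod 29)


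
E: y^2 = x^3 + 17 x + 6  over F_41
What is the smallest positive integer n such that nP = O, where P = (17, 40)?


Compute successive multiples of P until we hit O:
  1P = (17, 40)
  2P = (6, 18)
  3P = (22, 32)
  4P = (39, 28)
  5P = (8, 11)
  6P = (36, 40)
  7P = (29, 1)
  8P = (3, 17)
  ... (continuing to 39P)
  39P = O

ord(P) = 39


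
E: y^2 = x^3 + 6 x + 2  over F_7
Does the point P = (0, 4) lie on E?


Check whether y^2 = x^3 + 6 x + 2 (mod 7) for (x, y) = (0, 4).
LHS: y^2 = 4^2 mod 7 = 2
RHS: x^3 + 6 x + 2 = 0^3 + 6*0 + 2 mod 7 = 2
LHS = RHS

Yes, on the curve


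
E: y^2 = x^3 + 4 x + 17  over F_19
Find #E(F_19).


For each x in F_19, count y with y^2 = x^3 + 4 x + 17 mod 19:
  x = 0: RHS = 17, y in [6, 13]  -> 2 point(s)
  x = 11: RHS = 5, y in [9, 10]  -> 2 point(s)
  x = 12: RHS = 7, y in [8, 11]  -> 2 point(s)
  x = 13: RHS = 5, y in [9, 10]  -> 2 point(s)
  x = 14: RHS = 5, y in [9, 10]  -> 2 point(s)
  x = 16: RHS = 16, y in [4, 15]  -> 2 point(s)
  x = 17: RHS = 1, y in [1, 18]  -> 2 point(s)
Affine points: 14. Add the point at infinity: total = 15.

#E(F_19) = 15


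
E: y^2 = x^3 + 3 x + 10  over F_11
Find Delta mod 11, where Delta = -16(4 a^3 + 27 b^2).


4 a^3 + 27 b^2 = 4*3^3 + 27*10^2 = 108 + 2700 = 2808
Delta = -16 * (2808) = -44928
Delta mod 11 = 7

Delta = 7 (mod 11)


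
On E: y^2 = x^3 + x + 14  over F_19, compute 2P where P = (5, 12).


Doubling: s = (3 x1^2 + a) / (2 y1)
s = (3*5^2 + 1) / (2*12) mod 19 = 0
x3 = s^2 - 2 x1 mod 19 = 0^2 - 2*5 = 9
y3 = s (x1 - x3) - y1 mod 19 = 0 * (5 - 9) - 12 = 7

2P = (9, 7)


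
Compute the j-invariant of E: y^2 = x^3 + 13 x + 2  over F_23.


Delta = -16(4 a^3 + 27 b^2) mod 23 = 11
-1728 * (4 a)^3 = -1728 * (4*13)^3 mod 23 = 19
j = 19 * 11^(-1) mod 23 = 8

j = 8 (mod 23)


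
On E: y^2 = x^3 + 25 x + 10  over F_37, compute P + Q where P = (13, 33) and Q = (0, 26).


P != Q, so use the chord formula.
s = (y2 - y1) / (x2 - x1) = (30) / (24) mod 37 = 29
x3 = s^2 - x1 - x2 mod 37 = 29^2 - 13 - 0 = 14
y3 = s (x1 - x3) - y1 mod 37 = 29 * (13 - 14) - 33 = 12

P + Q = (14, 12)


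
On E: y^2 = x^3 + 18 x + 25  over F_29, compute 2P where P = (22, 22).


k = 2 = 10_2 (binary, LSB first: 01)
Double-and-add from P = (22, 22):
  bit 0 = 0: acc unchanged = O
  bit 1 = 1: acc = O + (19, 11) = (19, 11)

2P = (19, 11)


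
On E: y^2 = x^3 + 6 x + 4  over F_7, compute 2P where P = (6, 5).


Doubling: s = (3 x1^2 + a) / (2 y1)
s = (3*6^2 + 6) / (2*5) mod 7 = 3
x3 = s^2 - 2 x1 mod 7 = 3^2 - 2*6 = 4
y3 = s (x1 - x3) - y1 mod 7 = 3 * (6 - 4) - 5 = 1

2P = (4, 1)


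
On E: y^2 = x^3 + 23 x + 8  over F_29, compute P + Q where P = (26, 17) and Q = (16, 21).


P != Q, so use the chord formula.
s = (y2 - y1) / (x2 - x1) = (4) / (19) mod 29 = 17
x3 = s^2 - x1 - x2 mod 29 = 17^2 - 26 - 16 = 15
y3 = s (x1 - x3) - y1 mod 29 = 17 * (26 - 15) - 17 = 25

P + Q = (15, 25)


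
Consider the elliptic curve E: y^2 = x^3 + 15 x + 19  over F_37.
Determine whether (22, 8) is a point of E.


Check whether y^2 = x^3 + 15 x + 19 (mod 37) for (x, y) = (22, 8).
LHS: y^2 = 8^2 mod 37 = 27
RHS: x^3 + 15 x + 19 = 22^3 + 15*22 + 19 mod 37 = 8
LHS != RHS

No, not on the curve


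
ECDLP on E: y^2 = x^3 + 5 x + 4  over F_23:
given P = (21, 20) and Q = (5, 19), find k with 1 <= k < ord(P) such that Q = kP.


Enumerate multiples of P until we hit Q = (5, 19):
  1P = (21, 20)
  2P = (5, 19)
Match found at i = 2.

k = 2


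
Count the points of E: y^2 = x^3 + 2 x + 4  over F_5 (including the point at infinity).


For each x in F_5, count y with y^2 = x^3 + 2 x + 4 mod 5:
  x = 0: RHS = 4, y in [2, 3]  -> 2 point(s)
  x = 2: RHS = 1, y in [1, 4]  -> 2 point(s)
  x = 4: RHS = 1, y in [1, 4]  -> 2 point(s)
Affine points: 6. Add the point at infinity: total = 7.

#E(F_5) = 7


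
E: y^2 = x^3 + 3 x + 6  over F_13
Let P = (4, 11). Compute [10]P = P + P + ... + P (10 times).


k = 10 = 1010_2 (binary, LSB first: 0101)
Double-and-add from P = (4, 11):
  bit 0 = 0: acc unchanged = O
  bit 1 = 1: acc = O + (1, 6) = (1, 6)
  bit 2 = 0: acc unchanged = (1, 6)
  bit 3 = 1: acc = (1, 6) + (10, 3) = (5, 4)

10P = (5, 4)


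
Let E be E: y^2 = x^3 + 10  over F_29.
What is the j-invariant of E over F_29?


Delta = -16(4 a^3 + 27 b^2) mod 29 = 10
-1728 * (4 a)^3 = -1728 * (4*0)^3 mod 29 = 0
j = 0 * 10^(-1) mod 29 = 0

j = 0 (mod 29)


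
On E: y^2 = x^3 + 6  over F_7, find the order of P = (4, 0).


Compute successive multiples of P until we hit O:
  1P = (4, 0)
  2P = O

ord(P) = 2


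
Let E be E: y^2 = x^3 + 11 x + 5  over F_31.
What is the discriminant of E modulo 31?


4 a^3 + 27 b^2 = 4*11^3 + 27*5^2 = 5324 + 675 = 5999
Delta = -16 * (5999) = -95984
Delta mod 31 = 23

Delta = 23 (mod 31)


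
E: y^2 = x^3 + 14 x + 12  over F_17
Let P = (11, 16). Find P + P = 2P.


Doubling: s = (3 x1^2 + a) / (2 y1)
s = (3*11^2 + 14) / (2*16) mod 17 = 7
x3 = s^2 - 2 x1 mod 17 = 7^2 - 2*11 = 10
y3 = s (x1 - x3) - y1 mod 17 = 7 * (11 - 10) - 16 = 8

2P = (10, 8)


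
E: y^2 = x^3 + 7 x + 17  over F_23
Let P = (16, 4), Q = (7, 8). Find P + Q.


P != Q, so use the chord formula.
s = (y2 - y1) / (x2 - x1) = (4) / (14) mod 23 = 20
x3 = s^2 - x1 - x2 mod 23 = 20^2 - 16 - 7 = 9
y3 = s (x1 - x3) - y1 mod 23 = 20 * (16 - 9) - 4 = 21

P + Q = (9, 21)


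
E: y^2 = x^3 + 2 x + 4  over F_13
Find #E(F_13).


For each x in F_13, count y with y^2 = x^3 + 2 x + 4 mod 13:
  x = 0: RHS = 4, y in [2, 11]  -> 2 point(s)
  x = 2: RHS = 3, y in [4, 9]  -> 2 point(s)
  x = 5: RHS = 9, y in [3, 10]  -> 2 point(s)
  x = 7: RHS = 10, y in [6, 7]  -> 2 point(s)
  x = 8: RHS = 12, y in [5, 8]  -> 2 point(s)
  x = 9: RHS = 10, y in [6, 7]  -> 2 point(s)
  x = 10: RHS = 10, y in [6, 7]  -> 2 point(s)
  x = 12: RHS = 1, y in [1, 12]  -> 2 point(s)
Affine points: 16. Add the point at infinity: total = 17.

#E(F_13) = 17


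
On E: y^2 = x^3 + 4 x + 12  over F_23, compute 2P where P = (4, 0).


k = 2 = 10_2 (binary, LSB first: 01)
Double-and-add from P = (4, 0):
  bit 0 = 0: acc unchanged = O
  bit 1 = 1: acc = O + O = O

2P = O


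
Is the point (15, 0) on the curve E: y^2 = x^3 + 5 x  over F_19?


Check whether y^2 = x^3 + 5 x + 0 (mod 19) for (x, y) = (15, 0).
LHS: y^2 = 0^2 mod 19 = 0
RHS: x^3 + 5 x + 0 = 15^3 + 5*15 + 0 mod 19 = 11
LHS != RHS

No, not on the curve


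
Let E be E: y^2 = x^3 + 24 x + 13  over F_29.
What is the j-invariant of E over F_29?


Delta = -16(4 a^3 + 27 b^2) mod 29 = 10
-1728 * (4 a)^3 = -1728 * (4*24)^3 mod 29 = 19
j = 19 * 10^(-1) mod 29 = 28

j = 28 (mod 29)


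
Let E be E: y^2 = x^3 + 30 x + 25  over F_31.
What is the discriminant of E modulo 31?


4 a^3 + 27 b^2 = 4*30^3 + 27*25^2 = 108000 + 16875 = 124875
Delta = -16 * (124875) = -1998000
Delta mod 31 = 12

Delta = 12 (mod 31)


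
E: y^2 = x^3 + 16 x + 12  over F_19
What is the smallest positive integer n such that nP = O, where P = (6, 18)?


Compute successive multiples of P until we hit O:
  1P = (6, 18)
  2P = (13, 17)
  3P = (7, 12)
  4P = (4, 8)
  5P = (15, 13)
  6P = (3, 12)
  7P = (14, 4)
  8P = (8, 14)
  ... (continuing to 19P)
  19P = O

ord(P) = 19


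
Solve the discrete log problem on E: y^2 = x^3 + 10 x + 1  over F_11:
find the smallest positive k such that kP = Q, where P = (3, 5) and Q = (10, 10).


Enumerate multiples of P until we hit Q = (10, 10):
  1P = (3, 5)
  2P = (10, 1)
  3P = (10, 10)
Match found at i = 3.

k = 3


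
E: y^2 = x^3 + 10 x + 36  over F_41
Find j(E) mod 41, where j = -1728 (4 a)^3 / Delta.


Delta = -16(4 a^3 + 27 b^2) mod 41 = 25
-1728 * (4 a)^3 = -1728 * (4*10)^3 mod 41 = 6
j = 6 * 25^(-1) mod 41 = 15

j = 15 (mod 41)


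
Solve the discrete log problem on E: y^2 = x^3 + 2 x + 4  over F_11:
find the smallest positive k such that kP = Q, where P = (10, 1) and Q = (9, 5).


Enumerate multiples of P until we hit Q = (9, 5):
  1P = (10, 1)
  2P = (0, 2)
  3P = (2, 7)
  4P = (3, 2)
  5P = (7, 8)
  6P = (8, 9)
  7P = (9, 6)
  8P = (6, 1)
  9P = (6, 10)
  10P = (9, 5)
Match found at i = 10.

k = 10


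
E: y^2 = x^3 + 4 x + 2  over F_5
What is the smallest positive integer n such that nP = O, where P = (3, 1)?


Compute successive multiples of P until we hit O:
  1P = (3, 1)
  2P = (3, 4)
  3P = O

ord(P) = 3


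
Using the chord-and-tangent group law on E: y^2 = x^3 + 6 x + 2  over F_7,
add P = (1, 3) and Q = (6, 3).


P != Q, so use the chord formula.
s = (y2 - y1) / (x2 - x1) = (0) / (5) mod 7 = 0
x3 = s^2 - x1 - x2 mod 7 = 0^2 - 1 - 6 = 0
y3 = s (x1 - x3) - y1 mod 7 = 0 * (1 - 0) - 3 = 4

P + Q = (0, 4)


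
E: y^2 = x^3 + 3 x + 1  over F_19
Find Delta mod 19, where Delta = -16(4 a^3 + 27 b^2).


4 a^3 + 27 b^2 = 4*3^3 + 27*1^2 = 108 + 27 = 135
Delta = -16 * (135) = -2160
Delta mod 19 = 6

Delta = 6 (mod 19)


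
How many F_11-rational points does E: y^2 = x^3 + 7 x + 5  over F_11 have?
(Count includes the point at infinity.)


For each x in F_11, count y with y^2 = x^3 + 7 x + 5 mod 11:
  x = 0: RHS = 5, y in [4, 7]  -> 2 point(s)
  x = 2: RHS = 5, y in [4, 7]  -> 2 point(s)
  x = 3: RHS = 9, y in [3, 8]  -> 2 point(s)
  x = 4: RHS = 9, y in [3, 8]  -> 2 point(s)
  x = 5: RHS = 0, y in [0]  -> 1 point(s)
  x = 7: RHS = 1, y in [1, 10]  -> 2 point(s)
  x = 8: RHS = 1, y in [1, 10]  -> 2 point(s)
  x = 9: RHS = 5, y in [4, 7]  -> 2 point(s)
Affine points: 15. Add the point at infinity: total = 16.

#E(F_11) = 16


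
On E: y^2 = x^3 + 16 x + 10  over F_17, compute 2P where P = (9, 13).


Doubling: s = (3 x1^2 + a) / (2 y1)
s = (3*9^2 + 16) / (2*13) mod 17 = 8
x3 = s^2 - 2 x1 mod 17 = 8^2 - 2*9 = 12
y3 = s (x1 - x3) - y1 mod 17 = 8 * (9 - 12) - 13 = 14

2P = (12, 14)


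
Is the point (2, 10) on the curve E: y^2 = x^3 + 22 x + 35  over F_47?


Check whether y^2 = x^3 + 22 x + 35 (mod 47) for (x, y) = (2, 10).
LHS: y^2 = 10^2 mod 47 = 6
RHS: x^3 + 22 x + 35 = 2^3 + 22*2 + 35 mod 47 = 40
LHS != RHS

No, not on the curve


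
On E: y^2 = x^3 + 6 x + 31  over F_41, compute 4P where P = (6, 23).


k = 4 = 100_2 (binary, LSB first: 001)
Double-and-add from P = (6, 23):
  bit 0 = 0: acc unchanged = O
  bit 1 = 0: acc unchanged = O
  bit 2 = 1: acc = O + (6, 23) = (6, 23)

4P = (6, 23)


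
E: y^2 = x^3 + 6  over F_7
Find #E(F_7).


For each x in F_7, count y with y^2 = x^3 + 0 x + 6 mod 7:
  x = 1: RHS = 0, y in [0]  -> 1 point(s)
  x = 2: RHS = 0, y in [0]  -> 1 point(s)
  x = 4: RHS = 0, y in [0]  -> 1 point(s)
Affine points: 3. Add the point at infinity: total = 4.

#E(F_7) = 4


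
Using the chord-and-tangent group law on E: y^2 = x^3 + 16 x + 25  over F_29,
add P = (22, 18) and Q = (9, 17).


P != Q, so use the chord formula.
s = (y2 - y1) / (x2 - x1) = (28) / (16) mod 29 = 9
x3 = s^2 - x1 - x2 mod 29 = 9^2 - 22 - 9 = 21
y3 = s (x1 - x3) - y1 mod 29 = 9 * (22 - 21) - 18 = 20

P + Q = (21, 20)


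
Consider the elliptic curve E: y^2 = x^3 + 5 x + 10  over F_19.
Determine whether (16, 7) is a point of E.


Check whether y^2 = x^3 + 5 x + 10 (mod 19) for (x, y) = (16, 7).
LHS: y^2 = 7^2 mod 19 = 11
RHS: x^3 + 5 x + 10 = 16^3 + 5*16 + 10 mod 19 = 6
LHS != RHS

No, not on the curve


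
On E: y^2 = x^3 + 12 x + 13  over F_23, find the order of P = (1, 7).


Compute successive multiples of P until we hit O:
  1P = (1, 7)
  2P = (11, 2)
  3P = (17, 1)
  4P = (17, 22)
  5P = (11, 21)
  6P = (1, 16)
  7P = O

ord(P) = 7


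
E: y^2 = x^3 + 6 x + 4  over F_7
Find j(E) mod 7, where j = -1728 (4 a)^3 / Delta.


Delta = -16(4 a^3 + 27 b^2) mod 7 = 5
-1728 * (4 a)^3 = -1728 * (4*6)^3 mod 7 = 6
j = 6 * 5^(-1) mod 7 = 4

j = 4 (mod 7)


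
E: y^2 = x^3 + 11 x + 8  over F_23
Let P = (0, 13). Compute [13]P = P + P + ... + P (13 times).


k = 13 = 1101_2 (binary, LSB first: 1011)
Double-and-add from P = (0, 13):
  bit 0 = 1: acc = O + (0, 13) = (0, 13)
  bit 1 = 0: acc unchanged = (0, 13)
  bit 2 = 1: acc = (0, 13) + (18, 14) = (17, 18)
  bit 3 = 1: acc = (17, 18) + (5, 21) = (14, 10)

13P = (14, 10)


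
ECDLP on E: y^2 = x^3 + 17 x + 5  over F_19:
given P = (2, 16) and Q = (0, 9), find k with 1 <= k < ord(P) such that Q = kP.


Enumerate multiples of P until we hit Q = (0, 9):
  1P = (2, 16)
  2P = (3, 11)
  3P = (1, 17)
  4P = (17, 18)
  5P = (5, 14)
  6P = (4, 17)
  7P = (18, 14)
  8P = (10, 4)
  9P = (14, 2)
  10P = (7, 12)
  11P = (0, 9)
Match found at i = 11.

k = 11


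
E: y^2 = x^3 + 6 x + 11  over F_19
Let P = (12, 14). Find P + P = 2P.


Doubling: s = (3 x1^2 + a) / (2 y1)
s = (3*12^2 + 6) / (2*14) mod 19 = 17
x3 = s^2 - 2 x1 mod 19 = 17^2 - 2*12 = 18
y3 = s (x1 - x3) - y1 mod 19 = 17 * (12 - 18) - 14 = 17

2P = (18, 17)


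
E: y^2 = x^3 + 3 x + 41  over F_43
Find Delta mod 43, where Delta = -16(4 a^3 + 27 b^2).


4 a^3 + 27 b^2 = 4*3^3 + 27*41^2 = 108 + 45387 = 45495
Delta = -16 * (45495) = -727920
Delta mod 43 = 27

Delta = 27 (mod 43)


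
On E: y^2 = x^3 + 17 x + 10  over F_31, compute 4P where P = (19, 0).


k = 4 = 100_2 (binary, LSB first: 001)
Double-and-add from P = (19, 0):
  bit 0 = 0: acc unchanged = O
  bit 1 = 0: acc unchanged = O
  bit 2 = 1: acc = O + O = O

4P = O


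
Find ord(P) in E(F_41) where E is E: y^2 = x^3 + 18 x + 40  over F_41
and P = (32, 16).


Compute successive multiples of P until we hit O:
  1P = (32, 16)
  2P = (39, 23)
  3P = (12, 4)
  4P = (40, 12)
  5P = (0, 9)
  6P = (1, 10)
  7P = (10, 20)
  8P = (38, 0)
  ... (continuing to 16P)
  16P = O

ord(P) = 16


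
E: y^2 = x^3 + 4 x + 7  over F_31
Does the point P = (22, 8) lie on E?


Check whether y^2 = x^3 + 4 x + 7 (mod 31) for (x, y) = (22, 8).
LHS: y^2 = 8^2 mod 31 = 2
RHS: x^3 + 4 x + 7 = 22^3 + 4*22 + 7 mod 31 = 17
LHS != RHS

No, not on the curve


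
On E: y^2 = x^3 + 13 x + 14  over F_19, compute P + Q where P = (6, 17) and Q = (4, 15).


P != Q, so use the chord formula.
s = (y2 - y1) / (x2 - x1) = (17) / (17) mod 19 = 1
x3 = s^2 - x1 - x2 mod 19 = 1^2 - 6 - 4 = 10
y3 = s (x1 - x3) - y1 mod 19 = 1 * (6 - 10) - 17 = 17

P + Q = (10, 17)


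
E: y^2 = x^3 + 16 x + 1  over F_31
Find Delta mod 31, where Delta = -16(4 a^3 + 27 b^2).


4 a^3 + 27 b^2 = 4*16^3 + 27*1^2 = 16384 + 27 = 16411
Delta = -16 * (16411) = -262576
Delta mod 31 = 25

Delta = 25 (mod 31)


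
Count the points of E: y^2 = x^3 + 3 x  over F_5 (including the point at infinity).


For each x in F_5, count y with y^2 = x^3 + 3 x + 0 mod 5:
  x = 0: RHS = 0, y in [0]  -> 1 point(s)
  x = 1: RHS = 4, y in [2, 3]  -> 2 point(s)
  x = 2: RHS = 4, y in [2, 3]  -> 2 point(s)
  x = 3: RHS = 1, y in [1, 4]  -> 2 point(s)
  x = 4: RHS = 1, y in [1, 4]  -> 2 point(s)
Affine points: 9. Add the point at infinity: total = 10.

#E(F_5) = 10


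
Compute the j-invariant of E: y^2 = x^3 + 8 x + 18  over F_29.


Delta = -16(4 a^3 + 27 b^2) mod 29 = 17
-1728 * (4 a)^3 = -1728 * (4*8)^3 mod 29 = 5
j = 5 * 17^(-1) mod 29 = 2

j = 2 (mod 29)


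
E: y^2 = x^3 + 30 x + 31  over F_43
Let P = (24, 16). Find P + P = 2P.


Doubling: s = (3 x1^2 + a) / (2 y1)
s = (3*24^2 + 30) / (2*16) mod 43 = 20
x3 = s^2 - 2 x1 mod 43 = 20^2 - 2*24 = 8
y3 = s (x1 - x3) - y1 mod 43 = 20 * (24 - 8) - 16 = 3

2P = (8, 3)


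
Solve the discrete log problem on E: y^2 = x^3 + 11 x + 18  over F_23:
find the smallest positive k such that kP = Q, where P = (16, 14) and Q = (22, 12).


Enumerate multiples of P until we hit Q = (22, 12):
  1P = (16, 14)
  2P = (7, 22)
  3P = (13, 14)
  4P = (17, 9)
  5P = (15, 4)
  6P = (0, 8)
  7P = (19, 5)
  8P = (20, 21)
  9P = (3, 3)
  10P = (22, 11)
  11P = (14, 8)
  12P = (2, 5)
  13P = (6, 22)
  14P = (9, 8)
  15P = (10, 1)
  16P = (10, 22)
  17P = (9, 15)
  18P = (6, 1)
  19P = (2, 18)
  20P = (14, 15)
  21P = (22, 12)
Match found at i = 21.

k = 21


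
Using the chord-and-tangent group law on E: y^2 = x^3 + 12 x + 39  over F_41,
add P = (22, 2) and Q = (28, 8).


P != Q, so use the chord formula.
s = (y2 - y1) / (x2 - x1) = (6) / (6) mod 41 = 1
x3 = s^2 - x1 - x2 mod 41 = 1^2 - 22 - 28 = 33
y3 = s (x1 - x3) - y1 mod 41 = 1 * (22 - 33) - 2 = 28

P + Q = (33, 28)


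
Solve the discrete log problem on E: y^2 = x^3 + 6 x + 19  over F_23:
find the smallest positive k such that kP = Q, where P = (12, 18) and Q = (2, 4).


Enumerate multiples of P until we hit Q = (2, 4):
  1P = (12, 18)
  2P = (2, 4)
Match found at i = 2.

k = 2


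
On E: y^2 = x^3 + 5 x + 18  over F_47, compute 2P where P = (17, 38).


Doubling: s = (3 x1^2 + a) / (2 y1)
s = (3*17^2 + 5) / (2*38) mod 47 = 9
x3 = s^2 - 2 x1 mod 47 = 9^2 - 2*17 = 0
y3 = s (x1 - x3) - y1 mod 47 = 9 * (17 - 0) - 38 = 21

2P = (0, 21)


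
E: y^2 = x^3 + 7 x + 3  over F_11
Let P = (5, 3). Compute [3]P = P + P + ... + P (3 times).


k = 3 = 11_2 (binary, LSB first: 11)
Double-and-add from P = (5, 3):
  bit 0 = 1: acc = O + (5, 3) = (5, 3)
  bit 1 = 1: acc = (5, 3) + (2, 5) = (2, 6)

3P = (2, 6)


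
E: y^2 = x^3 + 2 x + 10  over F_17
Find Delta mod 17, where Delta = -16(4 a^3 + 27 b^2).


4 a^3 + 27 b^2 = 4*2^3 + 27*10^2 = 32 + 2700 = 2732
Delta = -16 * (2732) = -43712
Delta mod 17 = 12

Delta = 12 (mod 17)


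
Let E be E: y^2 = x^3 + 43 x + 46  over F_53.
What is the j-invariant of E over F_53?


Delta = -16(4 a^3 + 27 b^2) mod 53 = 8
-1728 * (4 a)^3 = -1728 * (4*43)^3 mod 53 = 27
j = 27 * 8^(-1) mod 53 = 10

j = 10 (mod 53)


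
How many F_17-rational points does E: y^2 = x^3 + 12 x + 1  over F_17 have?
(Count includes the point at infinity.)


For each x in F_17, count y with y^2 = x^3 + 12 x + 1 mod 17:
  x = 0: RHS = 1, y in [1, 16]  -> 2 point(s)
  x = 2: RHS = 16, y in [4, 13]  -> 2 point(s)
  x = 3: RHS = 13, y in [8, 9]  -> 2 point(s)
  x = 5: RHS = 16, y in [4, 13]  -> 2 point(s)
  x = 6: RHS = 0, y in [0]  -> 1 point(s)
  x = 10: RHS = 16, y in [4, 13]  -> 2 point(s)
  x = 11: RHS = 2, y in [6, 11]  -> 2 point(s)
  x = 13: RHS = 8, y in [5, 12]  -> 2 point(s)
Affine points: 15. Add the point at infinity: total = 16.

#E(F_17) = 16


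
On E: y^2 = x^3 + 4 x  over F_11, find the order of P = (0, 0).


Compute successive multiples of P until we hit O:
  1P = (0, 0)
  2P = O

ord(P) = 2


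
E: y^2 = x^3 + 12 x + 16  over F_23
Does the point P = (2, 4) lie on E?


Check whether y^2 = x^3 + 12 x + 16 (mod 23) for (x, y) = (2, 4).
LHS: y^2 = 4^2 mod 23 = 16
RHS: x^3 + 12 x + 16 = 2^3 + 12*2 + 16 mod 23 = 2
LHS != RHS

No, not on the curve


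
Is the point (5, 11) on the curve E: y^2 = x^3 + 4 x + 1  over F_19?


Check whether y^2 = x^3 + 4 x + 1 (mod 19) for (x, y) = (5, 11).
LHS: y^2 = 11^2 mod 19 = 7
RHS: x^3 + 4 x + 1 = 5^3 + 4*5 + 1 mod 19 = 13
LHS != RHS

No, not on the curve


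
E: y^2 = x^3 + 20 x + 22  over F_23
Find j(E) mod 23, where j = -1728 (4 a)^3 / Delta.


Delta = -16(4 a^3 + 27 b^2) mod 23 = 8
-1728 * (4 a)^3 = -1728 * (4*20)^3 mod 23 = 9
j = 9 * 8^(-1) mod 23 = 4

j = 4 (mod 23)


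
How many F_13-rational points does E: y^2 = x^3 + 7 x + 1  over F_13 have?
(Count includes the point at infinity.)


For each x in F_13, count y with y^2 = x^3 + 7 x + 1 mod 13:
  x = 0: RHS = 1, y in [1, 12]  -> 2 point(s)
  x = 1: RHS = 9, y in [3, 10]  -> 2 point(s)
  x = 2: RHS = 10, y in [6, 7]  -> 2 point(s)
  x = 3: RHS = 10, y in [6, 7]  -> 2 point(s)
  x = 6: RHS = 12, y in [5, 8]  -> 2 point(s)
  x = 7: RHS = 3, y in [4, 9]  -> 2 point(s)
  x = 8: RHS = 10, y in [6, 7]  -> 2 point(s)
  x = 9: RHS = 0, y in [0]  -> 1 point(s)
Affine points: 15. Add the point at infinity: total = 16.

#E(F_13) = 16


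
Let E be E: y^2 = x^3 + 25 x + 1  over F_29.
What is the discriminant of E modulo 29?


4 a^3 + 27 b^2 = 4*25^3 + 27*1^2 = 62500 + 27 = 62527
Delta = -16 * (62527) = -1000432
Delta mod 29 = 10

Delta = 10 (mod 29)


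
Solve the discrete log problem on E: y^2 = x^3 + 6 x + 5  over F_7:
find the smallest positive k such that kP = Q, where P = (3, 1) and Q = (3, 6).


Enumerate multiples of P until we hit Q = (3, 6):
  1P = (3, 1)
  2P = (2, 5)
  3P = (4, 3)
  4P = (4, 4)
  5P = (2, 2)
  6P = (3, 6)
Match found at i = 6.

k = 6


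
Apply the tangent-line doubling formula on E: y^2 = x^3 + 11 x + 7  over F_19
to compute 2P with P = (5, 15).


Doubling: s = (3 x1^2 + a) / (2 y1)
s = (3*5^2 + 11) / (2*15) mod 19 = 13
x3 = s^2 - 2 x1 mod 19 = 13^2 - 2*5 = 7
y3 = s (x1 - x3) - y1 mod 19 = 13 * (5 - 7) - 15 = 16

2P = (7, 16)


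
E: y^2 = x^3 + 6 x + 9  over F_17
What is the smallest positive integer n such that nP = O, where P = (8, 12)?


Compute successive multiples of P until we hit O:
  1P = (8, 12)
  2P = (0, 3)
  3P = (10, 7)
  4P = (1, 13)
  5P = (16, 11)
  6P = (14, 10)
  7P = (14, 7)
  8P = (16, 6)
  ... (continuing to 13P)
  13P = O

ord(P) = 13


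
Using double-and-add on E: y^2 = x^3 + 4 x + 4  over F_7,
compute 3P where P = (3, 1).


k = 3 = 11_2 (binary, LSB first: 11)
Double-and-add from P = (3, 1):
  bit 0 = 1: acc = O + (3, 1) = (3, 1)
  bit 1 = 1: acc = (3, 1) + (5, 3) = (0, 2)

3P = (0, 2)


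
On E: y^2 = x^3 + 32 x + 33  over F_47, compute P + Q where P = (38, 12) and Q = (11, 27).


P != Q, so use the chord formula.
s = (y2 - y1) / (x2 - x1) = (15) / (20) mod 47 = 36
x3 = s^2 - x1 - x2 mod 47 = 36^2 - 38 - 11 = 25
y3 = s (x1 - x3) - y1 mod 47 = 36 * (38 - 25) - 12 = 33

P + Q = (25, 33)
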